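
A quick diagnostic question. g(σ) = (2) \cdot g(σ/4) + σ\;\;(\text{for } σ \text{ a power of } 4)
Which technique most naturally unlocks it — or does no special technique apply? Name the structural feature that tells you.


Verdict: the master substitution — the argument contracts 4-fold per step: reindex σ exponentially and solve the linear recurrence in the new index.


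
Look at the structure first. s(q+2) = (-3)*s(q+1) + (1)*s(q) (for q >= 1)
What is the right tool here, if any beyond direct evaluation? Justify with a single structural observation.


Verdict: the characteristic-root method — because shifting q leaves the equation's coefficients unchanged, exponential trials reduce it to algebra.


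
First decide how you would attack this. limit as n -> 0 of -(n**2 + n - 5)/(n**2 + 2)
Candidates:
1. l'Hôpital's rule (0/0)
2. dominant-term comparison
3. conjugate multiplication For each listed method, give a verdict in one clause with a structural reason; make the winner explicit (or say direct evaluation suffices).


Technique: no special technique — no denominator vanishes and nothing blows up at 0: direct substitution is the whole computation.
- l'Hôpital's rule (0/0): substituting the point gives a finite value outright — there is no indeterminate clash to repair.
- dominant-term comparison — no ranking of term growth rates resolves the limit here.
- conjugate multiplication — the conjugate move applies to radical differences, which this is not.


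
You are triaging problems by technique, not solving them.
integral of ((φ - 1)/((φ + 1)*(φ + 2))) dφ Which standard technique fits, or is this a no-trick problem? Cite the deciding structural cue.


Verdict: partial fractions — a proper rational integrand whose denominator splits into simpler factors — decompose into partial fractions first.


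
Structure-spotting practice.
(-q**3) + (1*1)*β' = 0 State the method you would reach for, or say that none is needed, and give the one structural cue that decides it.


Diagnosis: no special technique — with β absent the equation is not coupled at all: direct integration in q.


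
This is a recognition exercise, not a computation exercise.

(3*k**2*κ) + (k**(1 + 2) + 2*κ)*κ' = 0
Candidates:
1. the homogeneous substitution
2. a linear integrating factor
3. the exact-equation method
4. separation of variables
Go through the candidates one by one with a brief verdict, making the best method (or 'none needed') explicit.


Verdict: the exact-equation method — equality of cross partials is the green light — assemble the potential function term by term.
- the homogeneous substitution: the slope changes under joint rescaling, failing the degree-zero test.
- a linear integrating factor: a nonlinear term in the unknown puts this outside the integrating-factor template.
- the exact-equation method: a fit — the right tool for this form.
- separation of variables — the two dependences are entangled, not a clean product of one-variable pieces.


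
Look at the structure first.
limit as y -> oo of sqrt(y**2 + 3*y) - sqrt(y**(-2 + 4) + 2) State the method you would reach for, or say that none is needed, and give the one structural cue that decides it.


Diagnosis: conjugate multiplication — both pieces blow up but their difference is finite; the conjugate trick rationalizes sqrt(y**2 + 3*y) - sqrt(y**(-2 + 4) + 2).


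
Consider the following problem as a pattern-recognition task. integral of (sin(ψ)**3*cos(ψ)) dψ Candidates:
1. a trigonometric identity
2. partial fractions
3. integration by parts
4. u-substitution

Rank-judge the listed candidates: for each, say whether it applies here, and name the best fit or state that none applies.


Best approach: u-substitution — the only nontrivial dependence routes through sin(ψ), whose derivative supplies the leftover factor up to a constant multiple — u = sin(ψ) flattens it.
- a trigonometric identity — no identity rewrites this into an easier trigonometric form.
- partial fractions: there is no rational-function structure to decompose.
- integration by parts: the nonconstant-polynomial-times-standard-kernel pattern (an exp, sine, cosine, or logarithm partner) is absent.
- u-substitution — yes — fits the structure here.


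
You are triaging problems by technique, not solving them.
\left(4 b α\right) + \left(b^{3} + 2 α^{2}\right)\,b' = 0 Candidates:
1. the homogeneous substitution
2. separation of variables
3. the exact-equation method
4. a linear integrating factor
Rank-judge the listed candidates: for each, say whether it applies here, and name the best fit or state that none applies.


Method: the exact-equation method — take the mixed partials of 4 b α and b^{3} + 2 α^{2}: they are equal, which certifies an exact differential.
- the homogeneous substitution: the slope does not depend on the ratio of the variables alone.
- separation of variables — the two dependences are entangled, not a clean product of one-variable pieces.
- the exact-equation method: applicable, and directly so.
- a linear integrating factor — a nonlinear term in the unknown puts this outside the integrating-factor template.


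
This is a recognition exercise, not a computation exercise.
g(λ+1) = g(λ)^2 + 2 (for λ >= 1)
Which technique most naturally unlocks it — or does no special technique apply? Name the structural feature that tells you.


Technique: no special technique — the unknown enters the rule nonlinearly, not as a weighted sum — no linear method is even well-posed.


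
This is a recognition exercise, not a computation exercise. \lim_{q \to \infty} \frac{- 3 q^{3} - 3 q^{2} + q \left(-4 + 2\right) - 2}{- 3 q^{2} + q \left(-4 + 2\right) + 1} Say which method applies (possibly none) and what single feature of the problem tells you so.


Method: dominant-term comparison — at large q only the top-degree terms survive; compare the leading terms and the limit falls out. Differentiating the expression as a single quotient would eventually settle it as well; matching dominant growth settles it immediately.


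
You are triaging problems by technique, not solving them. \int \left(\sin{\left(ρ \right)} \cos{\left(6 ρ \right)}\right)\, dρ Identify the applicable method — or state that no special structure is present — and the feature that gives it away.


Method: a trigonometric identity — \sin{\left(ρ \right)} \cos{\left(6 ρ \right)} is a beat pattern — rewrite the product as a sum of single-frequency waves before integrating.


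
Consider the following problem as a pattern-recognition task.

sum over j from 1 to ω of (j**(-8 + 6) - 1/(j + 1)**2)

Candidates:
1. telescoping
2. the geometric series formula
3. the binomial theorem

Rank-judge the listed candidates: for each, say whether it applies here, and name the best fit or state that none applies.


Method: telescoping — a difference of consecutive values of one function (j**(-8 + 6) at one index and the next) — telescoping by construction.
- telescoping: yes — fits the structure here.
- the geometric series formula: dividing successive terms gives an index-dependent quantity, not a constant.
- the binomial theorem: no binomial coefficients pair with matched powers.


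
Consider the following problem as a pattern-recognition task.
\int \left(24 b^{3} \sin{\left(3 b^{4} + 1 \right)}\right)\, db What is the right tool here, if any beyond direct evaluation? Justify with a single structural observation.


Best approach: u-substitution — gathered as a product, the integrand carries the factor 24 b^{3} — up to a constant, the derivative of the inner expression 3 b^{4} + 1 — so u = 3 b^{4} + 1 collapses the integral.


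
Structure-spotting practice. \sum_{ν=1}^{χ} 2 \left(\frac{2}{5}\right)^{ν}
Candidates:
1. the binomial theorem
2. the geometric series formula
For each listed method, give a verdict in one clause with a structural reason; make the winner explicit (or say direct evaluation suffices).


Best approach: the geometric series formula — check a ratio of consecutive terms: it is \frac{2}{5}, independent of the index, so the geometric formula closes the sum.
- the binomial theorem — the terms do not reassemble into a binomial power.
- the geometric series formula: applicable, and directly so.


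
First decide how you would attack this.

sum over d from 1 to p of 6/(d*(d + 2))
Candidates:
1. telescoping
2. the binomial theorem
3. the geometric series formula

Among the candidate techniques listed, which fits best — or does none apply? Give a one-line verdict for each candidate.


Verdict: telescoping — 6/(d*(d + 2)) is a collapsed telescope: expand it into simple fractions to see the cancellation.
- telescoping: yes — fits the structure here.
- the binomial theorem — there is no sum-raised-to-a-power identity hiding in these terms.
- the geometric series formula — consecutive terms are not related by a fixed multiplier.


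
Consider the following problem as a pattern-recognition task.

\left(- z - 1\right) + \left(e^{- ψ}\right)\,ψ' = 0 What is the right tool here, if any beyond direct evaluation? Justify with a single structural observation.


Method: separation of variables — separating collects all ψ-dependence with the derivative and leaves all z-dependence opposite: variables separate. One could also solve this as an exact equation; with each coefficient in its own variable, separating is the same work with fewer steps.


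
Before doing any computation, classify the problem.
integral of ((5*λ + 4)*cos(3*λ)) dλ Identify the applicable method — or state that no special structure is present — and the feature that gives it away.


Technique: integration by parts — differentiate 5*λ + 4, integrate cos(3*λ): each pass lowers the polynomial degree, so parts terminates.


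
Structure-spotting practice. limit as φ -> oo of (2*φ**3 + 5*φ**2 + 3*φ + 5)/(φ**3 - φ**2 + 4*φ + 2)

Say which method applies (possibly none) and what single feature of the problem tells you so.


Technique: dominant-term comparison — as φ grows, only the highest-degree terms matter — compare leading terms and read the limit off. As a single quotient, the ∞/∞ shape would yield to repeated differentiation as well — the growth comparison gets there in one look.


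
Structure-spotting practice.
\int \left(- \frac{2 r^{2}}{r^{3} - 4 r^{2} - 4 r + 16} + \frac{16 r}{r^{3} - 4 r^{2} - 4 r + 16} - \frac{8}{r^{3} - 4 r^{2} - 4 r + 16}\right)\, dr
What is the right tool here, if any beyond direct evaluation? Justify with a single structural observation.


Verdict: partial fractions — the factorization of r^{3} - 4 r^{2} - 4 r + 16 is the whole battle; after it, each term is a table integral.


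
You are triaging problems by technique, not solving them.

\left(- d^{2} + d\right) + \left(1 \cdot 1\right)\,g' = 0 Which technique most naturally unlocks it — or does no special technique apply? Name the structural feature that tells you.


Best approach: no special technique — the slope is a function of d alone, so integrate both sides directly.


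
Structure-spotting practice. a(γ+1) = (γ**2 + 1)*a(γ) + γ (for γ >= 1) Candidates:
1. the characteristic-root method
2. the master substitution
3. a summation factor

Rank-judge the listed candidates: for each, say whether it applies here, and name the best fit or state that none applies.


Method: a summation factor — one step of memory with a weight γ**2 + 1 that changes as the index grows — the summation-factor construction is built for this.
- the characteristic-root method — the coefficients vary with the index, breaking the constant-coefficient structure the method needs.
- the master substitution: with no divided-index recursive call, reindexing by powers of a base buys nothing.
- a summation factor: yes — fits the structure here.


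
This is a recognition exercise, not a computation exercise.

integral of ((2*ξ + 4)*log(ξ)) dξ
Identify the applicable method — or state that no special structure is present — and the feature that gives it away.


Best approach: integration by parts — with u = log(ξ) the logarithm disappears after one differentiation, leaving a power-rule integral.


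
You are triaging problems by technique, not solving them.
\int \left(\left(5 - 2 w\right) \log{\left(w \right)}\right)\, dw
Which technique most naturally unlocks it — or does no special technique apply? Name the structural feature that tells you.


Best approach: integration by parts — one parts step with u = \log{\left(w \right)} trades the logarithm for an algebraic integrand.


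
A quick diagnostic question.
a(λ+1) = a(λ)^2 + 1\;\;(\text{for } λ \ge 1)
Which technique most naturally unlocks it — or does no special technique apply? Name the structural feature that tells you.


Technique: no special technique — each new value is a nonlinear function of earlier ones — scaling arguments and superposition both fail.


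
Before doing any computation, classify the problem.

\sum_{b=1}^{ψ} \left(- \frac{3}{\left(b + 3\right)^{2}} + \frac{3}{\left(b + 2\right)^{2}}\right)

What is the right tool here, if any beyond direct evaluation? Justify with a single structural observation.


Technique: telescoping — the summand is \frac{3}{\left(b + 2\right)^{2}} minus the same expression shifted by one, so consecutive terms cancel in pairs.


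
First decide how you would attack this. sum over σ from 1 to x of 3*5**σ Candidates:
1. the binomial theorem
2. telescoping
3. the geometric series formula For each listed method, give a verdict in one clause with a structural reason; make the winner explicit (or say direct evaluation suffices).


Method: the geometric series formula — consecutive terms stand in a fixed index-free ratio — the geometric sum formula closes it.
- the binomial theorem — the terms do not reassemble into a binomial power.
- telescoping — as presented, consecutive terms share no shifted copy to cancel against — no rewrite is on display to change that.
- the geometric series formula — applicable, and directly so.


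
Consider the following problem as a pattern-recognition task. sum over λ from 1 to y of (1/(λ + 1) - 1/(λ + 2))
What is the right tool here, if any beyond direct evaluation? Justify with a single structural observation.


Technique: telescoping — consecutive terms evaluate one function at adjacent indices (1/(λ + 1) is its current value): one term's tail is the next term's head, so the chain collapses.


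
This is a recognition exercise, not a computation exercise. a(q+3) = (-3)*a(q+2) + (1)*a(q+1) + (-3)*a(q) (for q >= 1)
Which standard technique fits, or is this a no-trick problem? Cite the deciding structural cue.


Best approach: the characteristic-root method — shift-invariance with fixed coefficients calls for exponential trials; the characteristic polynomial finds every r^q.


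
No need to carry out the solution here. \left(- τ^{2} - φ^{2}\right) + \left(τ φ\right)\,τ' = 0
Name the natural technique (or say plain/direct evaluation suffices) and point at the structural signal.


Best approach: the homogeneous substitution — the slope's numerator and denominator share total degree; set v = τ/φ and the equation drops to separable form. Rearranged, this also fits the Bernoulli template directly; the homogeneous substitution reads the structure without the rearrangement.


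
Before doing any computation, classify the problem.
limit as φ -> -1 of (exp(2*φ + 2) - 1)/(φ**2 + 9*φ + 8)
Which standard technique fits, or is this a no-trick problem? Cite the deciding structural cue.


Technique: l'Hôpital's rule (0/0) — plug in -1: top and bottom both hit zero, so differentiate each and retry. Known elementary limits would finish this too — the rule just bypasses the case analysis.


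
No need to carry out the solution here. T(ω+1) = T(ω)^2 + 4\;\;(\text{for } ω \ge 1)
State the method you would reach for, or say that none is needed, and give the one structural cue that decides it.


Method: no special technique — the unknown enters the rule nonlinearly, not as a weighted sum — no linear method is even well-posed.


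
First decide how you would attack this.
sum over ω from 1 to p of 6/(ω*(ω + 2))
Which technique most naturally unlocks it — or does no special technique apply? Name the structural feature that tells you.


Diagnosis: telescoping — integer-spaced poles in 6/(ω*(ω + 2)) are the telescoping signature in disguise.


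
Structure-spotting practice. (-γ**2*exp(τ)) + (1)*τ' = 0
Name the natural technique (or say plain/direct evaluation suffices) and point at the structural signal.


Verdict: separation of variables — one side of the product carries the independent variable, the other the unknown — the textbook separation shape.


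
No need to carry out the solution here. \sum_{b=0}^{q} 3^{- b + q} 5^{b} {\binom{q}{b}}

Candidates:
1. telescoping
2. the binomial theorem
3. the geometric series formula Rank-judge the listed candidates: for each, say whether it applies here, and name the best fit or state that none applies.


Verdict: the binomial theorem — the binomial coefficients weight matched powers of 5 and 3, which is exactly the expansion of a binomial power.
- telescoping — neither a shifted-difference shape nor integer-spaced poles are present.
- the binomial theorem — yes, a natural case for it.
- the geometric series formula — the term-to-term ratio drifts with the index — the one thing the geometric formula cannot absorb.


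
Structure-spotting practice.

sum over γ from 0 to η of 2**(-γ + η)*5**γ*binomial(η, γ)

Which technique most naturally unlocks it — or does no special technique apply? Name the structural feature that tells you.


Technique: the binomial theorem — terms weighting binomial(η, γ) against matched powers of 5 and 2 reassemble into (5 + 2)^η by the binomial theorem.


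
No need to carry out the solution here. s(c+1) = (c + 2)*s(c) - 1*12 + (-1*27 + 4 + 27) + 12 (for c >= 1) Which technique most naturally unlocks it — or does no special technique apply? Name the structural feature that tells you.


Technique: a summation factor — rescale the sequence by the product of the weights c + 2 so far — the recurrence collapses to a plain running sum.


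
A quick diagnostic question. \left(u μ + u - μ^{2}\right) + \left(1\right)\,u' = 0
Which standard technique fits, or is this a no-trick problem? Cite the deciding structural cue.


Verdict: a linear integrating factor — linear in the unknown with genuine forcing: multiply through by the exponential of the integrated coefficient and the left side closes into one derivative.


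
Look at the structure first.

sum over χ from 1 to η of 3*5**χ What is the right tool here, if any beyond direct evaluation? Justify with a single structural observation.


Method: the geometric series formula — the ratio of consecutive terms is the constant 5, independent of the index — a geometric sum.


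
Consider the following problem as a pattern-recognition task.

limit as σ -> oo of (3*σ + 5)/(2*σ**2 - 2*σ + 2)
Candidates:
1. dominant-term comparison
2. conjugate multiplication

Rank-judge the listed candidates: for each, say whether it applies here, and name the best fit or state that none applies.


Verdict: dominant-term comparison — growth-rate triage: the leading powers of σ decide the limit, everything else is noise.
- dominant-term comparison — yes — fits the structure here.
- conjugate multiplication: rationalization has no target — no divergent radical difference appears.


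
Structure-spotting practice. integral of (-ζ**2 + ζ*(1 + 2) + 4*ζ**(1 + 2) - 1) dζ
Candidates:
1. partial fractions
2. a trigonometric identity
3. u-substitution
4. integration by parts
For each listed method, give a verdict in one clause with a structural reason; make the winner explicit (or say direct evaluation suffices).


Verdict: no special technique — the integrand is a sum of constant multiples of powers of ζ — integrate term by term.
- partial fractions — the expression is not a ratio of polynomials that decomposes further.
- a trigonometric identity — there is no trigonometric structure at all — the integrand carries no sine or cosine to rewrite.
- u-substitution — no substitution does more than relabel what direct integration already handles.
- integration by parts — splitting off a factor buys nothing — the integrand integrates directly without parts.


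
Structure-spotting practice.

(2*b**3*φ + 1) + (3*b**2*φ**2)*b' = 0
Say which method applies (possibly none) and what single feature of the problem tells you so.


Verdict: the exact-equation method — check exactness first: here it holds (2*b**3*φ + 1, 3*b**2*φ**2 have matching cross partials), so no integrating factor is needed.


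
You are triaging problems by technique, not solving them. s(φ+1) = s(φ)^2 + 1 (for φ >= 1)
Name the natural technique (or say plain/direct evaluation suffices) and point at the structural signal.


Diagnosis: no special technique — the recurrence is nonlinear in the sequence terms; no linear-recurrence method fits it as written — one iterates or studies it directly.


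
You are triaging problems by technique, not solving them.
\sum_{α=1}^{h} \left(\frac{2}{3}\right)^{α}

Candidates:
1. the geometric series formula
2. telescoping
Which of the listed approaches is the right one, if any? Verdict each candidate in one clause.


Technique: the geometric series formula — consecutive terms stand in a fixed index-free ratio — the geometric sum formula closes it.
- the geometric series formula — applicable, and directly so.
- telescoping: the summand is not presented as a shifted difference — a telescoping rewrite may exist, but the displayed structure does not offer one.


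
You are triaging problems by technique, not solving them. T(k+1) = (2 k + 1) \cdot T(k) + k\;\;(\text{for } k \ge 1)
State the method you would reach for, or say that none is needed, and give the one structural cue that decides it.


Verdict: a summation factor — first-order, linear, moving coefficient 2 k + 1: the discrete analogue of an integrating factor handles it.


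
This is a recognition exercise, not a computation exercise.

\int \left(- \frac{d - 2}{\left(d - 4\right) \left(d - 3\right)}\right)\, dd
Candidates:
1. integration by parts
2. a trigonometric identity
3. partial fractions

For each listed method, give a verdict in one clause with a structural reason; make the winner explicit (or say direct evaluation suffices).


Verdict: partial fractions — a proper rational integrand whose denominator splits into simpler factors — decompose into partial fractions first.
- integration by parts: no split into a nonconstant polynomial times one of the standard kernels — exp, sine, or cosine of a linear argument, or a logarithm — applies here.
- a trigonometric identity: no sine or cosine appears, so there is nothing for a trigonometric identity to act on.
- partial fractions: yes — fits the structure here.


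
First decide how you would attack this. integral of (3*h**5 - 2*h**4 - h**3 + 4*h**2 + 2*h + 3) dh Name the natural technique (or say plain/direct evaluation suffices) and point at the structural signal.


Technique: no special technique — the integrand is a sum of constant multiples of powers of h — integrate term by term.


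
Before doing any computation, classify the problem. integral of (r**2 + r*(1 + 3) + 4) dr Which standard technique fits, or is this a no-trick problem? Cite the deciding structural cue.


Diagnosis: no special technique — nothing composite, nothing rational, nothing trigonometric — each constant-multiple power of r integrates by the power rule alone.


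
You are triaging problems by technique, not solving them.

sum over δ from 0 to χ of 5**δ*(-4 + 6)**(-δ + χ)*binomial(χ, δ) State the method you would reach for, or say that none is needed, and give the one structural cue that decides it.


Best approach: the binomial theorem — binomial(χ, δ) weighting matched powers of 5 and (-4 + 6) is the expanded form of (5 + (-4 + 6))^χ — fold it back up.


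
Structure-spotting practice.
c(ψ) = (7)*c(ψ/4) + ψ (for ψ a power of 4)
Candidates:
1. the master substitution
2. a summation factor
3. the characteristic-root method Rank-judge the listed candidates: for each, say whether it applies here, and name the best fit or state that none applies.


Diagnosis: the master substitution — treat m = log base 4 of ψ as the new clock: one recursion step advances m by one while ψ scales by 4.
- the master substitution — a fit — the right tool for this form.
- a summation factor — a divided-index call is outside the fixed-shift first-order family a summation factor normalizes.
- the characteristic-root method: the recursion divides its index rather than shifting it — outside the constant-shift family the root method covers.


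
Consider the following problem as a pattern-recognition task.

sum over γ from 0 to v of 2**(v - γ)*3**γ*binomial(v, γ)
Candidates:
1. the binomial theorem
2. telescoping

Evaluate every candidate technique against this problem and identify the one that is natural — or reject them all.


Verdict: the binomial theorem — the binomial coefficients weight matched powers of 3 and 2, which is exactly the expansion of a binomial power.
- the binomial theorem — applies; the problem has the shape this method handles.
- telescoping — the terms as presented offer no neighboring cancellation — a telescoping rewrite may exist, but the displayed structure does not hand one over.


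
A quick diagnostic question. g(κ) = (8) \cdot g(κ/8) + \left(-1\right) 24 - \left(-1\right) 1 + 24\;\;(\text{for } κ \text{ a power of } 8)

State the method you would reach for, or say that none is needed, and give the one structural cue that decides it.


Method: the master substitution — the argument shrinks by the factor 8, so measure the index on a logarithmic scale and the recursion becomes a shift.


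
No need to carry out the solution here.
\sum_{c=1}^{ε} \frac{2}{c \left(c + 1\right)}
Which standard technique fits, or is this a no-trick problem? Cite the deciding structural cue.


Technique: telescoping — poles of \frac{2}{c \left(c + 1\right)} differ by an integer, the telltale of a telescoping partial-fraction sum.


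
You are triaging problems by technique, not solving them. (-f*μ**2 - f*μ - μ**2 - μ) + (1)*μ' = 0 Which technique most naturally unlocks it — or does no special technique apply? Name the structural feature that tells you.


Best approach: separation of variables — all dependence on the two variables factors apart, the defining separable shape. A Bernoulli substitution applies to this equation as given; separation takes the same equation in its displayed form.


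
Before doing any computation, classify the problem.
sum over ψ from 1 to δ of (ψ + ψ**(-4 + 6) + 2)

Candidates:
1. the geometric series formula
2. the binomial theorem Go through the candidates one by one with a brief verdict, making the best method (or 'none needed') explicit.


Technique: no special technique — the sum is polynomial through and through; closed forms for each power of ψ finish it directly.
- the geometric series formula — the term-to-term ratio drifts with the index — the one thing the geometric formula cannot absorb.
- the binomial theorem — the terms do not reassemble into a binomial power.


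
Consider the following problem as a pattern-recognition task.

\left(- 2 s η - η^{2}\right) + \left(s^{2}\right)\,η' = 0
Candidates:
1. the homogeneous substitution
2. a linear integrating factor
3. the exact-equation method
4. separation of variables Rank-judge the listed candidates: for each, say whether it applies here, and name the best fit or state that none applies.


Technique: the homogeneous substitution — solved for the derivative, the right side is unchanged under scaling s and η together — it depends only on the ratio η/s, so substitute a single ratio variable. A Bernoulli rewrite works here as the equation stands — the homogeneous substitution is the more immediate reading.
- the homogeneous substitution: applicable, and directly so.
- a linear integrating factor: a nonlinear term in the unknown puts this outside the integrating-factor template.
- the exact-equation method — the mixed-partials test fails on this split — it is not an exact differential as presented.
- separation of variables — no algebra isolates the independent variable on one side and the unknown on the other.


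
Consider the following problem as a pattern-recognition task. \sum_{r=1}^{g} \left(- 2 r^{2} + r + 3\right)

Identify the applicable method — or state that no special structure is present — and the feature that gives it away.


Method: no special technique — this is bookkeeping, not technique: standard formulas for sums of constant-multiple powers of r apply termwise.


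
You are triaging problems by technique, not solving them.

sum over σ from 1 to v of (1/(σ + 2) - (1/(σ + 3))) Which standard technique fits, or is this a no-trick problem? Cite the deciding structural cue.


Technique: telescoping — each term adds 1/(σ + 2) and subtracts the same expression advanced one index; that subtracted piece cancels against the next term's added copy — only the boundary terms survive.


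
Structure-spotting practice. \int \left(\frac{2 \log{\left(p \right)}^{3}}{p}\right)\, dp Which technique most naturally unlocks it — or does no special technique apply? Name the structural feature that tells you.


Verdict: u-substitution — the only nontrivial dependence routes through \log{\left(p \right)}, whose derivative supplies the leftover factor up to a constant multiple — u = \log{\left(p \right)} flattens it.


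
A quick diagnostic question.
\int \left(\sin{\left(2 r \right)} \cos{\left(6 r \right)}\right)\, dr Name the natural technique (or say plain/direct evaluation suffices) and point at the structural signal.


Verdict: a trigonometric identity — the product \sin{\left(2 r \right)} \cos{\left(6 r \right)} converts to a sum of single-frequency sinusoids via the product-to-sum identity.


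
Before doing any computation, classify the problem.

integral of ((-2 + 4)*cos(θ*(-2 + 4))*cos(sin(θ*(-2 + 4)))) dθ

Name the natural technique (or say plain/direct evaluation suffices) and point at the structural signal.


Diagnosis: u-substitution — collected, the integrand has one factor that is, up to a constant, the derivative of an inner expression the rest depends on — substitute for that inner expression.


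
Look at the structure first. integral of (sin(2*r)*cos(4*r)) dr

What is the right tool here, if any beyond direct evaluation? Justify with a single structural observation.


Diagnosis: a trigonometric identity — distinct frequencies under one product (sin(2*r)*cos(4*r)): the product-to-sum identity is the systematic route to an integrable form.


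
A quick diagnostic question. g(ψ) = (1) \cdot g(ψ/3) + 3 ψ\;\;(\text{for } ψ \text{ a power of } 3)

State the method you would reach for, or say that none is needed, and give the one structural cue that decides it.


Verdict: the master substitution — the argument contracts 3-fold per step: reindex ψ exponentially and solve the linear recurrence in the new index.


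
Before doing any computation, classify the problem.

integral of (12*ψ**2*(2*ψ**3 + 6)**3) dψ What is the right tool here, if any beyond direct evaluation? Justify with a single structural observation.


Method: u-substitution — everything non-trivial happens through the inner expression 2*ψ**3 + 6, and its derivative accounts for the remaining factor up to a constant, so set u = 2*ψ**3 + 6. Multiplying out and using the power rule would succeed as well, just with far more bookkeeping.


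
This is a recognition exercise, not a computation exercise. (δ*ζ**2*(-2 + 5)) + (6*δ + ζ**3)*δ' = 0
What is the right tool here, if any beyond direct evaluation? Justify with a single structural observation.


Best approach: the exact-equation method — check exactness first: here it holds (δ*ζ**2*(-2 + 5), 6*δ + ζ**3 have matching cross partials), so no integrating factor is needed.


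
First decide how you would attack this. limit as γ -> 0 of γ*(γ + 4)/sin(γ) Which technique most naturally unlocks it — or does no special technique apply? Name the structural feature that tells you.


Best approach: l'Hôpital's rule (0/0) — plug in 0: top and bottom both hit zero, so differentiate each and retry. A first-order expansion at the point is an equally standard path; the rule packages it.


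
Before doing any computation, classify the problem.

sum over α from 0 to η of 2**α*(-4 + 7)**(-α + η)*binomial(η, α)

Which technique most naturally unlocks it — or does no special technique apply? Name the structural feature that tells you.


Technique: the binomial theorem — the binomial coefficients weight matched powers of 2 and (-4 + 7), which is exactly the expansion of a binomial power.


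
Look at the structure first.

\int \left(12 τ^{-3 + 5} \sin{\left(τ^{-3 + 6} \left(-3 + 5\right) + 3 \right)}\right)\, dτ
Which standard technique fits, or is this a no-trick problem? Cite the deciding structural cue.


Best approach: u-substitution — collected, the integrand has one factor that is, up to a constant, the derivative of an inner expression the rest depends on — substitute for that inner expression.


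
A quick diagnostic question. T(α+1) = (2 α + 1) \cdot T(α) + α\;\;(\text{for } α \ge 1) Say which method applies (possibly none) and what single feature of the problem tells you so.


Verdict: a summation factor — first-order linear but the coefficient 2 α + 1 moves with the index — divide by the cumulative product and telescope.


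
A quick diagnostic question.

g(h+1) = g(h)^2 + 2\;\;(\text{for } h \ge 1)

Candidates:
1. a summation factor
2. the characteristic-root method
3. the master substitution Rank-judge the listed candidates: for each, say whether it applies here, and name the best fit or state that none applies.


Method: no special technique — the new term depends nonlinearly on the old ones, which disqualifies every superposition-based technique.
- a summation factor: the recursion is nonlinear — outside the first-order linear family a summation factor addresses.
- the characteristic-root method: nonlinearity rules out exponential-mode superposition from the start.
- the master substitution — there is no divide-the-index recursive argument.


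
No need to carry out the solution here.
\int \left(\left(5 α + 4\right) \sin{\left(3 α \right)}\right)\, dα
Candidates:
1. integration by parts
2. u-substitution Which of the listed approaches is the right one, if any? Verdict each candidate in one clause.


Diagnosis: integration by parts — the integrand splits as 5 α + 4 times \sin{\left(3 α \right)} — repeatedly differentiating the polynomial part kills it, which is the parts ladder.
- integration by parts — a fit — the right tool for this form.
- u-substitution: no subexpression of the integrand pairs with its own derivative as a factor — individual terms may offer their own substitutions, but any change of variable covering the whole integral would have to be constructed from outside the expression.


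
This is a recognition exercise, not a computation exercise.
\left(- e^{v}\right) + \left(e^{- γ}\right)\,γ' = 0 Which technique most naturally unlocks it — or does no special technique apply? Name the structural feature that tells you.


Verdict: separation of variables — solved for the derivative, the right side splits multiplicatively into a function of each variable alone — divide and integrate each side. An exactness check succeeds on this form as well — separation and the potential function arrive at the same answer, separation more directly.


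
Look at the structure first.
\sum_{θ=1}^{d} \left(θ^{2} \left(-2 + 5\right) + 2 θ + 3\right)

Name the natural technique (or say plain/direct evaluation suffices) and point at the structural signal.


Method: no special technique — no cancellation, no constant ratio, no binomial weights — just polynomial terms summed directly.


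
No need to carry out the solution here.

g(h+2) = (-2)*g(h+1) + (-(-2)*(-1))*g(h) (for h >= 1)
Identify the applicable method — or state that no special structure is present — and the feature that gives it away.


Technique: the characteristic-root method — constant coefficients and linearity mean the ansatz r^h reduces it to solving the characteristic polynomial.


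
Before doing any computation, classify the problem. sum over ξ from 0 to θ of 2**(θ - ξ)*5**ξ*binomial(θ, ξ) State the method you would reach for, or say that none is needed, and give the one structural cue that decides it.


Technique: the binomial theorem — binomial(θ, ξ) weighting matched powers of 5 and 2 is the expanded form of (5 + 2)^θ — fold it back up.


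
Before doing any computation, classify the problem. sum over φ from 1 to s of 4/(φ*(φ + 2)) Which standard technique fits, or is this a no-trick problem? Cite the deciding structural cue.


Method: telescoping — rewrite 4/(φ*(φ + 2)) as simple fractions and successive terms eat each other — only the edges survive.


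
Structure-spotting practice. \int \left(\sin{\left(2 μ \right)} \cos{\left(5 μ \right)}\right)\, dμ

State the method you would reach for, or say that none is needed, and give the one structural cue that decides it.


Technique: a trigonometric identity — mixed-frequency products such as \sin{\left(2 μ \right)} \cos{\left(5 μ \right)} are designed for the product-to-sum formula.


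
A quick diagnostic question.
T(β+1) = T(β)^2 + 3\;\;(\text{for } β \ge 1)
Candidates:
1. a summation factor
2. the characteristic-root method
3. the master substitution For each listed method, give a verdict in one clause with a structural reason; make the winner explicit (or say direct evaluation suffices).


Best approach: no special technique — no ansatz, no master substitution, no summation factor survives the nonlinearity here.
- a summation factor: the recursion is nonlinear — outside the first-order linear family a summation factor addresses.
- the characteristic-root method: nonlinearity rules out exponential-mode superposition from the start.
- the master substitution: with no divided-index recursive call, reindexing by powers of a base buys nothing.


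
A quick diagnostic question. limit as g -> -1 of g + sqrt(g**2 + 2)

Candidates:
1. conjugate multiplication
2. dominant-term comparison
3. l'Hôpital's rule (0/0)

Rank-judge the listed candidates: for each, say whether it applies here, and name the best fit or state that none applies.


Technique: no special technique — no vanishing denominator and no indeterminate clash at the point — evaluation is immediate.
- conjugate multiplication: no divergent radical difference is present for a conjugate pair to cancel.
- dominant-term comparison: leading-power comparison does not apply to this form.
- l'Hôpital's rule (0/0): evaluation at the point is determinate, so the rule has nothing to repair.


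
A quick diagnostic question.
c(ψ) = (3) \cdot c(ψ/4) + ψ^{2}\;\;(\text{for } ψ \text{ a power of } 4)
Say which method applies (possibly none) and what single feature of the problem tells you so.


Verdict: the master substitution — treat m = log base 4 of ψ as the new clock: one recursion step advances m by one while ψ scales by 4.


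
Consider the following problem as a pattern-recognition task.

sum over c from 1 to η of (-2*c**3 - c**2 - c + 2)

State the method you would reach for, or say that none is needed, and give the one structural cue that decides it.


Best approach: no special technique — nothing telescopes and nothing is geometric; polynomial terms in c sum term by term.
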